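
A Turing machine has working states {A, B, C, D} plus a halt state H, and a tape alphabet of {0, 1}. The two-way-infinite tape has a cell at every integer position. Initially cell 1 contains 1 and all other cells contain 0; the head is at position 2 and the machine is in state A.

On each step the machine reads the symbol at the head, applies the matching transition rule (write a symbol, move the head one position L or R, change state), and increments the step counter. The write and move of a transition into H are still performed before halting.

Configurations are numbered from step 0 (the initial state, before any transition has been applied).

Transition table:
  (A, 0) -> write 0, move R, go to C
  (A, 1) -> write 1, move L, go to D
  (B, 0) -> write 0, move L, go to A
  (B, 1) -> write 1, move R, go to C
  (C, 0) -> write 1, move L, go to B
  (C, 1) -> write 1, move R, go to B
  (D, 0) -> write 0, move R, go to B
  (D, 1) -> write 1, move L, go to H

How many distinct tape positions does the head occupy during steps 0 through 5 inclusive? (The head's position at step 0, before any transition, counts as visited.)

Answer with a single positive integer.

Answer: 4

Derivation:
Step 1: in state A at pos 2, read 0 -> (A,0)->write 0,move R,goto C. Now: state=C, head=3, tape[0..4]=01000 (head:    ^)
Step 2: in state C at pos 3, read 0 -> (C,0)->write 1,move L,goto B. Now: state=B, head=2, tape[0..4]=01010 (head:   ^)
Step 3: in state B at pos 2, read 0 -> (B,0)->write 0,move L,goto A. Now: state=A, head=1, tape[0..4]=01010 (head:  ^)
Step 4: in state A at pos 1, read 1 -> (A,1)->write 1,move L,goto D. Now: state=D, head=0, tape[-1..4]=001010 (head:  ^)
Step 5: in state D at pos 0, read 0 -> (D,0)->write 0,move R,goto B. Now: state=B, head=1, tape[-1..4]=001010 (head:   ^)
Head positions at steps 0..5: starting at 2, distinct positions visited = {0, 1, 2, 3} -> 4 position(s)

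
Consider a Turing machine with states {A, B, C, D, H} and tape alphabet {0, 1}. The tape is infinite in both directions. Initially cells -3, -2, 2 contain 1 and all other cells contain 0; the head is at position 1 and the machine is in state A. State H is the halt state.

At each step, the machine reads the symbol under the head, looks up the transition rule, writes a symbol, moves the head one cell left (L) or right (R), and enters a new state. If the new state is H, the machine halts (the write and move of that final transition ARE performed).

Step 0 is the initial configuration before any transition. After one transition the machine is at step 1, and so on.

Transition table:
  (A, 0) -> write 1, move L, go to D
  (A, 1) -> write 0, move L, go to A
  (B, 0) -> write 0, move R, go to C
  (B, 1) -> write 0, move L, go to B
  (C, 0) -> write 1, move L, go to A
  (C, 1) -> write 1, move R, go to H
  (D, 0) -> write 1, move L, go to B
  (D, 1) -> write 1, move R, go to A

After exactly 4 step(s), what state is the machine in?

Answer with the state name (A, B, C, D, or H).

Step 1: in state A at pos 1, read 0 -> (A,0)->write 1,move L,goto D. Now: state=D, head=0, tape[-4..3]=01100110 (head:     ^)
Step 2: in state D at pos 0, read 0 -> (D,0)->write 1,move L,goto B. Now: state=B, head=-1, tape[-4..3]=01101110 (head:    ^)
Step 3: in state B at pos -1, read 0 -> (B,0)->write 0,move R,goto C. Now: state=C, head=0, tape[-4..3]=01101110 (head:     ^)
Step 4: in state C at pos 0, read 1 -> (C,1)->write 1,move R,goto H. Now: state=H, head=1, tape[-4..3]=01101110 (head:      ^)

Answer: H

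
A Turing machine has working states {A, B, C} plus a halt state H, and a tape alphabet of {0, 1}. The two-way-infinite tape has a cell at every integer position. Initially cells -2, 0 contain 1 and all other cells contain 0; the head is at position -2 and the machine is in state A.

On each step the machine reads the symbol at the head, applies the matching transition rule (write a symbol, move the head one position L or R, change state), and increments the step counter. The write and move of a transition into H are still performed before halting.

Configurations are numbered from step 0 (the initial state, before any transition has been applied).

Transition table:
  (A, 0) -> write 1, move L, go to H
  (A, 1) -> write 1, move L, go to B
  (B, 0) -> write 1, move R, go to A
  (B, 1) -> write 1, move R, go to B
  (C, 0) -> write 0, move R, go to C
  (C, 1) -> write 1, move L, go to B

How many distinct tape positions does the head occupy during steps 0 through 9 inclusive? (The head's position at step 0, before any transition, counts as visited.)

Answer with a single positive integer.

Answer: 5

Derivation:
Step 1: in state A at pos -2, read 1 -> (A,1)->write 1,move L,goto B. Now: state=B, head=-3, tape[-4..1]=001010 (head:  ^)
Step 2: in state B at pos -3, read 0 -> (B,0)->write 1,move R,goto A. Now: state=A, head=-2, tape[-4..1]=011010 (head:   ^)
Step 3: in state A at pos -2, read 1 -> (A,1)->write 1,move L,goto B. Now: state=B, head=-3, tape[-4..1]=011010 (head:  ^)
Step 4: in state B at pos -3, read 1 -> (B,1)->write 1,move R,goto B. Now: state=B, head=-2, tape[-4..1]=011010 (head:   ^)
Step 5: in state B at pos -2, read 1 -> (B,1)->write 1,move R,goto B. Now: state=B, head=-1, tape[-4..1]=011010 (head:    ^)
Step 6: in state B at pos -1, read 0 -> (B,0)->write 1,move R,goto A. Now: state=A, head=0, tape[-4..1]=011110 (head:     ^)
Step 7: in state A at pos 0, read 1 -> (A,1)->write 1,move L,goto B. Now: state=B, head=-1, tape[-4..1]=011110 (head:    ^)
Step 8: in state B at pos -1, read 1 -> (B,1)->write 1,move R,goto B. Now: state=B, head=0, tape[-4..1]=011110 (head:     ^)
Step 9: in state B at pos 0, read 1 -> (B,1)->write 1,move R,goto B. Now: state=B, head=1, tape[-4..2]=0111100 (head:      ^)
Head positions at steps 0..9: starting at -2, distinct positions visited = {-3, -2, -1, 0, 1} -> 5 position(s)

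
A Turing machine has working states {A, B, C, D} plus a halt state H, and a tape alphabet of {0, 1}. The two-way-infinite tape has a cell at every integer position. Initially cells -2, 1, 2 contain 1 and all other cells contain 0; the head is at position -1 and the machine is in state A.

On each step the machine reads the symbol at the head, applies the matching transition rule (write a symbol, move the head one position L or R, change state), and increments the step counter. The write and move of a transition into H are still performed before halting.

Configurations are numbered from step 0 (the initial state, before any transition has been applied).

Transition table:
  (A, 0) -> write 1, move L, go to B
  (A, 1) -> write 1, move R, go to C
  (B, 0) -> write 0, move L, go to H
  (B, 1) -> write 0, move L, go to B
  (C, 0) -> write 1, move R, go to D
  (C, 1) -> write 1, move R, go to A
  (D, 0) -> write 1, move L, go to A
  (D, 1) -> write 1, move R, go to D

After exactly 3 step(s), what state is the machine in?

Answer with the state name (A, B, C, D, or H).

Answer: H

Derivation:
Step 1: in state A at pos -1, read 0 -> (A,0)->write 1,move L,goto B. Now: state=B, head=-2, tape[-3..3]=0110110 (head:  ^)
Step 2: in state B at pos -2, read 1 -> (B,1)->write 0,move L,goto B. Now: state=B, head=-3, tape[-4..3]=00010110 (head:  ^)
Step 3: in state B at pos -3, read 0 -> (B,0)->write 0,move L,goto H. Now: state=H, head=-4, tape[-5..3]=000010110 (head:  ^)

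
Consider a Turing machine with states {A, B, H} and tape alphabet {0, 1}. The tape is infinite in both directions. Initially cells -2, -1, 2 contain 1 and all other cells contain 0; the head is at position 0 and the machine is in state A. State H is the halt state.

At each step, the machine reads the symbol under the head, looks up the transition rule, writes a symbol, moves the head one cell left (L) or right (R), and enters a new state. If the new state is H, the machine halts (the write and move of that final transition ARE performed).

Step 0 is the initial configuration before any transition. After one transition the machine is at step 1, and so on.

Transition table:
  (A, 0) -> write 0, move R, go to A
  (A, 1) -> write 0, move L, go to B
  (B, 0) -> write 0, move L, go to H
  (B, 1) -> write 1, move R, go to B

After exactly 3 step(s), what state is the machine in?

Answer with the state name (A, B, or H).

Answer: B

Derivation:
Step 1: in state A at pos 0, read 0 -> (A,0)->write 0,move R,goto A. Now: state=A, head=1, tape[-3..3]=0110010 (head:     ^)
Step 2: in state A at pos 1, read 0 -> (A,0)->write 0,move R,goto A. Now: state=A, head=2, tape[-3..3]=0110010 (head:      ^)
Step 3: in state A at pos 2, read 1 -> (A,1)->write 0,move L,goto B. Now: state=B, head=1, tape[-3..3]=0110000 (head:     ^)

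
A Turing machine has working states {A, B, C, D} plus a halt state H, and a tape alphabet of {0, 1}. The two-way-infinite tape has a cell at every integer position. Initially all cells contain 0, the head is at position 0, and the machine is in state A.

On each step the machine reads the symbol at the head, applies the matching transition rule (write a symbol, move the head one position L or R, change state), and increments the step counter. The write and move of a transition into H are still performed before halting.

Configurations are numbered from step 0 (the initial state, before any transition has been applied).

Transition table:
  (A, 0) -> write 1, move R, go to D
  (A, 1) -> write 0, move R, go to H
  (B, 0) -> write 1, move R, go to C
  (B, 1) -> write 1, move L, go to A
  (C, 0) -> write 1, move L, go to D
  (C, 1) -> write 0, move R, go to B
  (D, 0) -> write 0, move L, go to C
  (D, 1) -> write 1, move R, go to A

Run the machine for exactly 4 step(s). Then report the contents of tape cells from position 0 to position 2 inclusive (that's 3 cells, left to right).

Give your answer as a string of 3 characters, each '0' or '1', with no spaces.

Answer: 010

Derivation:
Step 1: in state A at pos 0, read 0 -> (A,0)->write 1,move R,goto D. Now: state=D, head=1, tape[-1..2]=0100 (head:   ^)
Step 2: in state D at pos 1, read 0 -> (D,0)->write 0,move L,goto C. Now: state=C, head=0, tape[-1..2]=0100 (head:  ^)
Step 3: in state C at pos 0, read 1 -> (C,1)->write 0,move R,goto B. Now: state=B, head=1, tape[-1..2]=0000 (head:   ^)
Step 4: in state B at pos 1, read 0 -> (B,0)->write 1,move R,goto C. Now: state=C, head=2, tape[-1..3]=00100 (head:    ^)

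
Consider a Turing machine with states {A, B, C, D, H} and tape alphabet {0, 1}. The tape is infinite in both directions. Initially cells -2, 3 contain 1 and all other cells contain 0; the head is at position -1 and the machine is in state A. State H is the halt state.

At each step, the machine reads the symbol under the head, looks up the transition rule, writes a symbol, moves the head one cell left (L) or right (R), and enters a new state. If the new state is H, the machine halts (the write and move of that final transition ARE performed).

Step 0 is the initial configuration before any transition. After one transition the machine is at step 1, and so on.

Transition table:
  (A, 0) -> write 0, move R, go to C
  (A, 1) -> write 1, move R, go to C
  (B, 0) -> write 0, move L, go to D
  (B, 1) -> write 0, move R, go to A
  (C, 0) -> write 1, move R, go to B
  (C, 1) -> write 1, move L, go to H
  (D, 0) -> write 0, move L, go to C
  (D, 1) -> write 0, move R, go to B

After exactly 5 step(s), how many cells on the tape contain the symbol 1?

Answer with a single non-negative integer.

Step 1: in state A at pos -1, read 0 -> (A,0)->write 0,move R,goto C. Now: state=C, head=0, tape[-3..4]=01000010 (head:    ^)
Step 2: in state C at pos 0, read 0 -> (C,0)->write 1,move R,goto B. Now: state=B, head=1, tape[-3..4]=01010010 (head:     ^)
Step 3: in state B at pos 1, read 0 -> (B,0)->write 0,move L,goto D. Now: state=D, head=0, tape[-3..4]=01010010 (head:    ^)
Step 4: in state D at pos 0, read 1 -> (D,1)->write 0,move R,goto B. Now: state=B, head=1, tape[-3..4]=01000010 (head:     ^)
Step 5: in state B at pos 1, read 0 -> (B,0)->write 0,move L,goto D. Now: state=D, head=0, tape[-3..4]=01000010 (head:    ^)
Cells containing 1 after step 5: {-2, 3} -> 2 cell(s)

Answer: 2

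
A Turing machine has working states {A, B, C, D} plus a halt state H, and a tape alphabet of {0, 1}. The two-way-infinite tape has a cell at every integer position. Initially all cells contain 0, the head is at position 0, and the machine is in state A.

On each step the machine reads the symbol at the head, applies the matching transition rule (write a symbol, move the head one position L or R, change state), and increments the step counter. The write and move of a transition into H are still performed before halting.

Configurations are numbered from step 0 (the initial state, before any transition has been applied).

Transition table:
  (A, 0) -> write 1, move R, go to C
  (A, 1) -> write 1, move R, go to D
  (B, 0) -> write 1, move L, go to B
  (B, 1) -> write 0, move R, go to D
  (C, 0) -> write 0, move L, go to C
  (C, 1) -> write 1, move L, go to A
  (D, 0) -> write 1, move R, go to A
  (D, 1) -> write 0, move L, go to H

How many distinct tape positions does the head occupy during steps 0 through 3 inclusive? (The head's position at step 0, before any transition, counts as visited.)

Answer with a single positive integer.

Step 1: in state A at pos 0, read 0 -> (A,0)->write 1,move R,goto C. Now: state=C, head=1, tape[-1..2]=0100 (head:   ^)
Step 2: in state C at pos 1, read 0 -> (C,0)->write 0,move L,goto C. Now: state=C, head=0, tape[-1..2]=0100 (head:  ^)
Step 3: in state C at pos 0, read 1 -> (C,1)->write 1,move L,goto A. Now: state=A, head=-1, tape[-2..2]=00100 (head:  ^)
Head positions at steps 0..3: starting at 0, distinct positions visited = {-1, 0, 1} -> 3 position(s)

Answer: 3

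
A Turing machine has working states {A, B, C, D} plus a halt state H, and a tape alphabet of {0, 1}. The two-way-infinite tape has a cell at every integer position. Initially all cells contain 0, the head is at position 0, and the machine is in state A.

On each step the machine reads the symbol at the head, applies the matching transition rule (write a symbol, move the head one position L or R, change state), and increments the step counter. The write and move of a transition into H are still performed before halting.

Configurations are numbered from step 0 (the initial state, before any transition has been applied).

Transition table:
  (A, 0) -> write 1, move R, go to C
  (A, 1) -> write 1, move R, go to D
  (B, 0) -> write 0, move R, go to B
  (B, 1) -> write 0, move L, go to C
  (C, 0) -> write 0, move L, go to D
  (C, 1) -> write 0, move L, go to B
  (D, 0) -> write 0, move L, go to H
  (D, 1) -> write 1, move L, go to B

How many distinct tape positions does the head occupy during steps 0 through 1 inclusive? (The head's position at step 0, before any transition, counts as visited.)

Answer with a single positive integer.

Answer: 2

Derivation:
Step 1: in state A at pos 0, read 0 -> (A,0)->write 1,move R,goto C. Now: state=C, head=1, tape[-1..2]=0100 (head:   ^)
Head positions at steps 0..1: starting at 0, distinct positions visited = {0, 1} -> 2 position(s)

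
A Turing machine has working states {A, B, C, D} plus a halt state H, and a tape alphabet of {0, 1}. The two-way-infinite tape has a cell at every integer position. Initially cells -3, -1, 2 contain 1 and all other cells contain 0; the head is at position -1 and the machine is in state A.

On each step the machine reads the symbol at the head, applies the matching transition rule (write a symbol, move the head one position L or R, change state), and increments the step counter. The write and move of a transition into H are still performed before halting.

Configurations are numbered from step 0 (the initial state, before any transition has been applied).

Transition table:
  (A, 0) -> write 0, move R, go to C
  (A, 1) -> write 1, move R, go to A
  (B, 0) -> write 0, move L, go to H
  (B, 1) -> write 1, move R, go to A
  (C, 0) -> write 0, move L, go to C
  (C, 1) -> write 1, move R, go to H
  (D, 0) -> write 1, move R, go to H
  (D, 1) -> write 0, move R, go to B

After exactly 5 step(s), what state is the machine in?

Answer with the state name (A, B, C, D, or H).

Step 1: in state A at pos -1, read 1 -> (A,1)->write 1,move R,goto A. Now: state=A, head=0, tape[-4..3]=01010010 (head:     ^)
Step 2: in state A at pos 0, read 0 -> (A,0)->write 0,move R,goto C. Now: state=C, head=1, tape[-4..3]=01010010 (head:      ^)
Step 3: in state C at pos 1, read 0 -> (C,0)->write 0,move L,goto C. Now: state=C, head=0, tape[-4..3]=01010010 (head:     ^)
Step 4: in state C at pos 0, read 0 -> (C,0)->write 0,move L,goto C. Now: state=C, head=-1, tape[-4..3]=01010010 (head:    ^)
Step 5: in state C at pos -1, read 1 -> (C,1)->write 1,move R,goto H. Now: state=H, head=0, tape[-4..3]=01010010 (head:     ^)

Answer: H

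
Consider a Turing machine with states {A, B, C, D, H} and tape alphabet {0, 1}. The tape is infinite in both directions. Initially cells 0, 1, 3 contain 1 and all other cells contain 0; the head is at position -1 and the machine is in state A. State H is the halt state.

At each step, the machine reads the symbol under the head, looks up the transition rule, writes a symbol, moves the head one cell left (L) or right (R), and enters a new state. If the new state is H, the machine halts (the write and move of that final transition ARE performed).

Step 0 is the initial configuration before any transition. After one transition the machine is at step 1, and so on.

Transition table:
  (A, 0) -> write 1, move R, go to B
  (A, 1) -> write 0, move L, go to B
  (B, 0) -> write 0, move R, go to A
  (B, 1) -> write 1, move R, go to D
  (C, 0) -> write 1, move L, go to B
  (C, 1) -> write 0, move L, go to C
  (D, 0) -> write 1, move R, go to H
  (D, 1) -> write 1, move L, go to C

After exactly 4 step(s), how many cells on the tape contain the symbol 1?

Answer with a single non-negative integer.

Answer: 3

Derivation:
Step 1: in state A at pos -1, read 0 -> (A,0)->write 1,move R,goto B. Now: state=B, head=0, tape[-2..4]=0111010 (head:   ^)
Step 2: in state B at pos 0, read 1 -> (B,1)->write 1,move R,goto D. Now: state=D, head=1, tape[-2..4]=0111010 (head:    ^)
Step 3: in state D at pos 1, read 1 -> (D,1)->write 1,move L,goto C. Now: state=C, head=0, tape[-2..4]=0111010 (head:   ^)
Step 4: in state C at pos 0, read 1 -> (C,1)->write 0,move L,goto C. Now: state=C, head=-1, tape[-2..4]=0101010 (head:  ^)
Cells containing 1 after step 4: {-1, 1, 3} -> 3 cell(s)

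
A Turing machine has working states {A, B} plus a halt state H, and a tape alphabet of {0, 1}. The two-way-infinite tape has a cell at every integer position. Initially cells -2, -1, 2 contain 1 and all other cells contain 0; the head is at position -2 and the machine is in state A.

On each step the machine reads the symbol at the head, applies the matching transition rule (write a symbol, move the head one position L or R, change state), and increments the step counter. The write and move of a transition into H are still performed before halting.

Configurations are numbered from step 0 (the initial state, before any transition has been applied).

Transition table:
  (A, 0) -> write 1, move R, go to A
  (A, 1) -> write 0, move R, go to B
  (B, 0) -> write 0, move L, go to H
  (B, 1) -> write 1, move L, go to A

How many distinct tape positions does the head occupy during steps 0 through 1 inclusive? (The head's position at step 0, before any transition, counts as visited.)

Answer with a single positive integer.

Answer: 2

Derivation:
Step 1: in state A at pos -2, read 1 -> (A,1)->write 0,move R,goto B. Now: state=B, head=-1, tape[-3..3]=0010010 (head:   ^)
Head positions at steps 0..1: starting at -2, distinct positions visited = {-2, -1} -> 2 position(s)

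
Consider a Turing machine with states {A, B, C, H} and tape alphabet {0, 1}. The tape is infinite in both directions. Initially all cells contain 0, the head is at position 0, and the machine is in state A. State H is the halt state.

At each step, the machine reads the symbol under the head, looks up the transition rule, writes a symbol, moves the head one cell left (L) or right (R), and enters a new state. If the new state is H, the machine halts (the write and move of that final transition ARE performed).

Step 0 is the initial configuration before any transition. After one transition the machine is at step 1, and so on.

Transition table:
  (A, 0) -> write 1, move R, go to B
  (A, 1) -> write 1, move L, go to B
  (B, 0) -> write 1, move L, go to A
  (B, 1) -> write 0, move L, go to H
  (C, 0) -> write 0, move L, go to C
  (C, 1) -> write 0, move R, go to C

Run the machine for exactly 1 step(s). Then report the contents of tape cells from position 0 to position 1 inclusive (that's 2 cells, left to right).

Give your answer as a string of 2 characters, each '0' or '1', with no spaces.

Answer: 10

Derivation:
Step 1: in state A at pos 0, read 0 -> (A,0)->write 1,move R,goto B. Now: state=B, head=1, tape[-1..2]=0100 (head:   ^)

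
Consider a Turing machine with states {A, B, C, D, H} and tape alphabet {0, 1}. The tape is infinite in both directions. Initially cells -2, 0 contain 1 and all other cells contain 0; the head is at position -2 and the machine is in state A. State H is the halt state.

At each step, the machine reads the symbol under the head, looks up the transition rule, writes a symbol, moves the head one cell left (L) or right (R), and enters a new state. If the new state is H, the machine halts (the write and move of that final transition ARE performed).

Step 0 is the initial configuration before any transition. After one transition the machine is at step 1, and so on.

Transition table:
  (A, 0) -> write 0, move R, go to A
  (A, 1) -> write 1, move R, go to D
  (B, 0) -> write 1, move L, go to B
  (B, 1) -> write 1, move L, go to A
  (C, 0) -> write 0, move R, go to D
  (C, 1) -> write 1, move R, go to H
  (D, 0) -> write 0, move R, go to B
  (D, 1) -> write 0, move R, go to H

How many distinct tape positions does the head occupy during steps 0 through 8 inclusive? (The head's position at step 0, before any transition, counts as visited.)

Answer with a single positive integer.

Answer: 5

Derivation:
Step 1: in state A at pos -2, read 1 -> (A,1)->write 1,move R,goto D. Now: state=D, head=-1, tape[-3..1]=01010 (head:   ^)
Step 2: in state D at pos -1, read 0 -> (D,0)->write 0,move R,goto B. Now: state=B, head=0, tape[-3..1]=01010 (head:    ^)
Step 3: in state B at pos 0, read 1 -> (B,1)->write 1,move L,goto A. Now: state=A, head=-1, tape[-3..1]=01010 (head:   ^)
Step 4: in state A at pos -1, read 0 -> (A,0)->write 0,move R,goto A. Now: state=A, head=0, tape[-3..1]=01010 (head:    ^)
Step 5: in state A at pos 0, read 1 -> (A,1)->write 1,move R,goto D. Now: state=D, head=1, tape[-3..2]=010100 (head:     ^)
Step 6: in state D at pos 1, read 0 -> (D,0)->write 0,move R,goto B. Now: state=B, head=2, tape[-3..3]=0101000 (head:      ^)
Step 7: in state B at pos 2, read 0 -> (B,0)->write 1,move L,goto B. Now: state=B, head=1, tape[-3..3]=0101010 (head:     ^)
Step 8: in state B at pos 1, read 0 -> (B,0)->write 1,move L,goto B. Now: state=B, head=0, tape[-3..3]=0101110 (head:    ^)
Head positions at steps 0..8: starting at -2, distinct positions visited = {-2, -1, 0, 1, 2} -> 5 position(s)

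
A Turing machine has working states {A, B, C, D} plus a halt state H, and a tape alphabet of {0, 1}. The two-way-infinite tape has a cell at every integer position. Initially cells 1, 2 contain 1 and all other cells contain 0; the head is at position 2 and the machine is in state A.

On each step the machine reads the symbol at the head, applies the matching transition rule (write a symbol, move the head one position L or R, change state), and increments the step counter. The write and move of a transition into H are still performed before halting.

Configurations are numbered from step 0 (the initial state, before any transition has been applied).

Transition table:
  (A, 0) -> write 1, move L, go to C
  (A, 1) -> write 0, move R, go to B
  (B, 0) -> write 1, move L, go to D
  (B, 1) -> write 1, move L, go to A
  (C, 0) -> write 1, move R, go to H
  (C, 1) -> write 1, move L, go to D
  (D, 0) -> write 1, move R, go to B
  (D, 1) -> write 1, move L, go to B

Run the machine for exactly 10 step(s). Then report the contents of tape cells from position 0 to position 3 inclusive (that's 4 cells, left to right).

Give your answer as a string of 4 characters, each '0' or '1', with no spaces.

Step 1: in state A at pos 2, read 1 -> (A,1)->write 0,move R,goto B. Now: state=B, head=3, tape[0..4]=01000 (head:    ^)
Step 2: in state B at pos 3, read 0 -> (B,0)->write 1,move L,goto D. Now: state=D, head=2, tape[0..4]=01010 (head:   ^)
Step 3: in state D at pos 2, read 0 -> (D,0)->write 1,move R,goto B. Now: state=B, head=3, tape[0..4]=01110 (head:    ^)
Step 4: in state B at pos 3, read 1 -> (B,1)->write 1,move L,goto A. Now: state=A, head=2, tape[0..4]=01110 (head:   ^)
Step 5: in state A at pos 2, read 1 -> (A,1)->write 0,move R,goto B. Now: state=B, head=3, tape[0..4]=01010 (head:    ^)
Step 6: in state B at pos 3, read 1 -> (B,1)->write 1,move L,goto A. Now: state=A, head=2, tape[0..4]=01010 (head:   ^)
Step 7: in state A at pos 2, read 0 -> (A,0)->write 1,move L,goto C. Now: state=C, head=1, tape[0..4]=01110 (head:  ^)
Step 8: in state C at pos 1, read 1 -> (C,1)->write 1,move L,goto D. Now: state=D, head=0, tape[-1..4]=001110 (head:  ^)
Step 9: in state D at pos 0, read 0 -> (D,0)->write 1,move R,goto B. Now: state=B, head=1, tape[-1..4]=011110 (head:   ^)
Step 10: in state B at pos 1, read 1 -> (B,1)->write 1,move L,goto A. Now: state=A, head=0, tape[-1..4]=011110 (head:  ^)

Answer: 1111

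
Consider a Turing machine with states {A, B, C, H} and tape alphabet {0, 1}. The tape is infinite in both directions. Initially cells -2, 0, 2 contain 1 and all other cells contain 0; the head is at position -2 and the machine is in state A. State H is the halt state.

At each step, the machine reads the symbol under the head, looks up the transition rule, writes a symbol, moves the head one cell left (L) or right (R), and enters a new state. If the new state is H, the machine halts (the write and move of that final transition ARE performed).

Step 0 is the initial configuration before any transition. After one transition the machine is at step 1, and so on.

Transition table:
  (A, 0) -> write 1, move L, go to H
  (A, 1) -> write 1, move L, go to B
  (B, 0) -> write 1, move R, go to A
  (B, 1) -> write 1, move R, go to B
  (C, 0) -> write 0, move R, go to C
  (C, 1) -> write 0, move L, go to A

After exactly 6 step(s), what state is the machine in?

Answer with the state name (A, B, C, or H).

Step 1: in state A at pos -2, read 1 -> (A,1)->write 1,move L,goto B. Now: state=B, head=-3, tape[-4..3]=00101010 (head:  ^)
Step 2: in state B at pos -3, read 0 -> (B,0)->write 1,move R,goto A. Now: state=A, head=-2, tape[-4..3]=01101010 (head:   ^)
Step 3: in state A at pos -2, read 1 -> (A,1)->write 1,move L,goto B. Now: state=B, head=-3, tape[-4..3]=01101010 (head:  ^)
Step 4: in state B at pos -3, read 1 -> (B,1)->write 1,move R,goto B. Now: state=B, head=-2, tape[-4..3]=01101010 (head:   ^)
Step 5: in state B at pos -2, read 1 -> (B,1)->write 1,move R,goto B. Now: state=B, head=-1, tape[-4..3]=01101010 (head:    ^)
Step 6: in state B at pos -1, read 0 -> (B,0)->write 1,move R,goto A. Now: state=A, head=0, tape[-4..3]=01111010 (head:     ^)

Answer: A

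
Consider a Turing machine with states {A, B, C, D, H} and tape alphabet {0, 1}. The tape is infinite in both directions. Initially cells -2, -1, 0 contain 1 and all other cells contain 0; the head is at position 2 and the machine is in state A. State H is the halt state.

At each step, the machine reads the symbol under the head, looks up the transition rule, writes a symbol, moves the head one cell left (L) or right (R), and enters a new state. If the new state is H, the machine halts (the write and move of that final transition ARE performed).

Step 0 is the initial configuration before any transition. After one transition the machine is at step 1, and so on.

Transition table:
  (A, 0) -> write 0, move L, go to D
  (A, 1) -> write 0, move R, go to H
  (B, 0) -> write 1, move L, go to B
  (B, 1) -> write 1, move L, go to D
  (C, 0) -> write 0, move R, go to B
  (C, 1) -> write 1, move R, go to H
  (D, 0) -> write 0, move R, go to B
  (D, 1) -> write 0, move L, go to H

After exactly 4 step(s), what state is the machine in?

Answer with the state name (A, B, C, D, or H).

Answer: B

Derivation:
Step 1: in state A at pos 2, read 0 -> (A,0)->write 0,move L,goto D. Now: state=D, head=1, tape[-3..3]=0111000 (head:     ^)
Step 2: in state D at pos 1, read 0 -> (D,0)->write 0,move R,goto B. Now: state=B, head=2, tape[-3..3]=0111000 (head:      ^)
Step 3: in state B at pos 2, read 0 -> (B,0)->write 1,move L,goto B. Now: state=B, head=1, tape[-3..3]=0111010 (head:     ^)
Step 4: in state B at pos 1, read 0 -> (B,0)->write 1,move L,goto B. Now: state=B, head=0, tape[-3..3]=0111110 (head:    ^)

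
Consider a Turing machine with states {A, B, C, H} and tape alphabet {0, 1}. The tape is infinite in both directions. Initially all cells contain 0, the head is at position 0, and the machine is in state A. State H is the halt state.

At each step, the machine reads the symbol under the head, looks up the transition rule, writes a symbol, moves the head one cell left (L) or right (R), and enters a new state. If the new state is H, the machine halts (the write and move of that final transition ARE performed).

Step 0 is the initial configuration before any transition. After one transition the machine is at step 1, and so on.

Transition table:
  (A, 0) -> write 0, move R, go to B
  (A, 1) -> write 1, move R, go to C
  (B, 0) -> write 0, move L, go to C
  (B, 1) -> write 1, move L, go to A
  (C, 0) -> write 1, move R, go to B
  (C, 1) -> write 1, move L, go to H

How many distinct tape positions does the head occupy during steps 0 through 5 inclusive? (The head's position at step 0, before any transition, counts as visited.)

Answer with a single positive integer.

Answer: 3

Derivation:
Step 1: in state A at pos 0, read 0 -> (A,0)->write 0,move R,goto B. Now: state=B, head=1, tape[-1..2]=0000 (head:   ^)
Step 2: in state B at pos 1, read 0 -> (B,0)->write 0,move L,goto C. Now: state=C, head=0, tape[-1..2]=0000 (head:  ^)
Step 3: in state C at pos 0, read 0 -> (C,0)->write 1,move R,goto B. Now: state=B, head=1, tape[-1..2]=0100 (head:   ^)
Step 4: in state B at pos 1, read 0 -> (B,0)->write 0,move L,goto C. Now: state=C, head=0, tape[-1..2]=0100 (head:  ^)
Step 5: in state C at pos 0, read 1 -> (C,1)->write 1,move L,goto H. Now: state=H, head=-1, tape[-2..2]=00100 (head:  ^)
Head positions at steps 0..5: starting at 0, distinct positions visited = {-1, 0, 1} -> 3 position(s)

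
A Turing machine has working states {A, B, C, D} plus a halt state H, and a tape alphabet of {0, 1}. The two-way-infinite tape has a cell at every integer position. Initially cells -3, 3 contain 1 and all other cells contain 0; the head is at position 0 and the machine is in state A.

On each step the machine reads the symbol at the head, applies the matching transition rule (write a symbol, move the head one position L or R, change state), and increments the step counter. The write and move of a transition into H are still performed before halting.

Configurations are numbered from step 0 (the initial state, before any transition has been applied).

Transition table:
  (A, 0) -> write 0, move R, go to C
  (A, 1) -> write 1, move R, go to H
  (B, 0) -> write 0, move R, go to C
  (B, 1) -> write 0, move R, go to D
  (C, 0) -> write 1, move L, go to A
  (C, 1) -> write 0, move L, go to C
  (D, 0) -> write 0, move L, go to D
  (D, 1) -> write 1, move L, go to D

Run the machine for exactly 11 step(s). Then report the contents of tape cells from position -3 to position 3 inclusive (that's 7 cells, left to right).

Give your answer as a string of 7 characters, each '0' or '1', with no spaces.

Step 1: in state A at pos 0, read 0 -> (A,0)->write 0,move R,goto C. Now: state=C, head=1, tape[-4..4]=010000010 (head:      ^)
Step 2: in state C at pos 1, read 0 -> (C,0)->write 1,move L,goto A. Now: state=A, head=0, tape[-4..4]=010001010 (head:     ^)
Step 3: in state A at pos 0, read 0 -> (A,0)->write 0,move R,goto C. Now: state=C, head=1, tape[-4..4]=010001010 (head:      ^)
Step 4: in state C at pos 1, read 1 -> (C,1)->write 0,move L,goto C. Now: state=C, head=0, tape[-4..4]=010000010 (head:     ^)
Step 5: in state C at pos 0, read 0 -> (C,0)->write 1,move L,goto A. Now: state=A, head=-1, tape[-4..4]=010010010 (head:    ^)
Step 6: in state A at pos -1, read 0 -> (A,0)->write 0,move R,goto C. Now: state=C, head=0, tape[-4..4]=010010010 (head:     ^)
Step 7: in state C at pos 0, read 1 -> (C,1)->write 0,move L,goto C. Now: state=C, head=-1, tape[-4..4]=010000010 (head:    ^)
Step 8: in state C at pos -1, read 0 -> (C,0)->write 1,move L,goto A. Now: state=A, head=-2, tape[-4..4]=010100010 (head:   ^)
Step 9: in state A at pos -2, read 0 -> (A,0)->write 0,move R,goto C. Now: state=C, head=-1, tape[-4..4]=010100010 (head:    ^)
Step 10: in state C at pos -1, read 1 -> (C,1)->write 0,move L,goto C. Now: state=C, head=-2, tape[-4..4]=010000010 (head:   ^)
Step 11: in state C at pos -2, read 0 -> (C,0)->write 1,move L,goto A. Now: state=A, head=-3, tape[-4..4]=011000010 (head:  ^)

Answer: 1100001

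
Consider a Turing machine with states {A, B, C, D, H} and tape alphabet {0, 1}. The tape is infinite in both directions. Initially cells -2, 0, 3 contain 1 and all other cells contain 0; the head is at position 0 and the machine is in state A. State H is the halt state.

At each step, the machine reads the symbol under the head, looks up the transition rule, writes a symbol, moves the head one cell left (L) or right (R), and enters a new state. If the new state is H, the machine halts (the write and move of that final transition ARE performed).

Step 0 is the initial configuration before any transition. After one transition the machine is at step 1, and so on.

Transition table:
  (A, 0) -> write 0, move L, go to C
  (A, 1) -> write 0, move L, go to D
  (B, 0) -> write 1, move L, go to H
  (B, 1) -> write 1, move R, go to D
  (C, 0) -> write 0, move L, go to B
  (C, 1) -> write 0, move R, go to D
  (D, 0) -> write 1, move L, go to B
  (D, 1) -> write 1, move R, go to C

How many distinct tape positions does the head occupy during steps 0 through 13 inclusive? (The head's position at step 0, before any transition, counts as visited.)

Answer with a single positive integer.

Answer: 4

Derivation:
Step 1: in state A at pos 0, read 1 -> (A,1)->write 0,move L,goto D. Now: state=D, head=-1, tape[-3..4]=01000010 (head:   ^)
Step 2: in state D at pos -1, read 0 -> (D,0)->write 1,move L,goto B. Now: state=B, head=-2, tape[-3..4]=01100010 (head:  ^)
Step 3: in state B at pos -2, read 1 -> (B,1)->write 1,move R,goto D. Now: state=D, head=-1, tape[-3..4]=01100010 (head:   ^)
Step 4: in state D at pos -1, read 1 -> (D,1)->write 1,move R,goto C. Now: state=C, head=0, tape[-3..4]=01100010 (head:    ^)
Step 5: in state C at pos 0, read 0 -> (C,0)->write 0,move L,goto B. Now: state=B, head=-1, tape[-3..4]=01100010 (head:   ^)
Step 6: in state B at pos -1, read 1 -> (B,1)->write 1,move R,goto D. Now: state=D, head=0, tape[-3..4]=01100010 (head:    ^)
Step 7: in state D at pos 0, read 0 -> (D,0)->write 1,move L,goto B. Now: state=B, head=-1, tape[-3..4]=01110010 (head:   ^)
Step 8: in state B at pos -1, read 1 -> (B,1)->write 1,move R,goto D. Now: state=D, head=0, tape[-3..4]=01110010 (head:    ^)
Step 9: in state D at pos 0, read 1 -> (D,1)->write 1,move R,goto C. Now: state=C, head=1, tape[-3..4]=01110010 (head:     ^)
Step 10: in state C at pos 1, read 0 -> (C,0)->write 0,move L,goto B. Now: state=B, head=0, tape[-3..4]=01110010 (head:    ^)
Step 11: in state B at pos 0, read 1 -> (B,1)->write 1,move R,goto D. Now: state=D, head=1, tape[-3..4]=01110010 (head:     ^)
Step 12: in state D at pos 1, read 0 -> (D,0)->write 1,move L,goto B. Now: state=B, head=0, tape[-3..4]=01111010 (head:    ^)
Step 13: in state B at pos 0, read 1 -> (B,1)->write 1,move R,goto D. Now: state=D, head=1, tape[-3..4]=01111010 (head:     ^)
Head positions at steps 0..13: starting at 0, distinct positions visited = {-2, -1, 0, 1} -> 4 position(s)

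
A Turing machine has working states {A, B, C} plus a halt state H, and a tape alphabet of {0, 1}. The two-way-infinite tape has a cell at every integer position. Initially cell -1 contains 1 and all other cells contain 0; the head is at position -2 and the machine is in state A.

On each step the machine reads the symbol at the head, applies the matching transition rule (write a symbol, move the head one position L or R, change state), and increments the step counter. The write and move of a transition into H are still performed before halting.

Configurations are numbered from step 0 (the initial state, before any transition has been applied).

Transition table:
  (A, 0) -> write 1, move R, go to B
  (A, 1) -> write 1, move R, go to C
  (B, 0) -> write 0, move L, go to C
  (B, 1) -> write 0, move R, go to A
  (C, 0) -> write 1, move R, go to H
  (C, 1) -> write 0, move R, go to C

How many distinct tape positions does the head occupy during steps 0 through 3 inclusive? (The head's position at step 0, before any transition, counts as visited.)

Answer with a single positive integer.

Step 1: in state A at pos -2, read 0 -> (A,0)->write 1,move R,goto B. Now: state=B, head=-1, tape[-3..0]=0110 (head:   ^)
Step 2: in state B at pos -1, read 1 -> (B,1)->write 0,move R,goto A. Now: state=A, head=0, tape[-3..1]=01000 (head:    ^)
Step 3: in state A at pos 0, read 0 -> (A,0)->write 1,move R,goto B. Now: state=B, head=1, tape[-3..2]=010100 (head:     ^)
Head positions at steps 0..3: starting at -2, distinct positions visited = {-2, -1, 0, 1} -> 4 position(s)

Answer: 4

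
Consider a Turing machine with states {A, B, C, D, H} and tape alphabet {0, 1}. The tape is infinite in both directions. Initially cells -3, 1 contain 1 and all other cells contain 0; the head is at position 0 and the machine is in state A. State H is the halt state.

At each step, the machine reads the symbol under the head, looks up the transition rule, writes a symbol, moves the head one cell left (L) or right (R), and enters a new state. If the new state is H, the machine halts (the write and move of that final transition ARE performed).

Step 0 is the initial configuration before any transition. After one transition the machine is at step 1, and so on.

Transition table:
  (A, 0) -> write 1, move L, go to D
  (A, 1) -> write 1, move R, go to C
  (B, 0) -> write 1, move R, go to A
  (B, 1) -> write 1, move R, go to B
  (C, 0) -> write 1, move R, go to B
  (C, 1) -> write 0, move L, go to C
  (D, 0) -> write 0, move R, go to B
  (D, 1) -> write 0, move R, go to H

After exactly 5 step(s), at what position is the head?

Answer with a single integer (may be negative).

Step 1: in state A at pos 0, read 0 -> (A,0)->write 1,move L,goto D. Now: state=D, head=-1, tape[-4..2]=0100110 (head:    ^)
Step 2: in state D at pos -1, read 0 -> (D,0)->write 0,move R,goto B. Now: state=B, head=0, tape[-4..2]=0100110 (head:     ^)
Step 3: in state B at pos 0, read 1 -> (B,1)->write 1,move R,goto B. Now: state=B, head=1, tape[-4..2]=0100110 (head:      ^)
Step 4: in state B at pos 1, read 1 -> (B,1)->write 1,move R,goto B. Now: state=B, head=2, tape[-4..3]=01001100 (head:       ^)
Step 5: in state B at pos 2, read 0 -> (B,0)->write 1,move R,goto A. Now: state=A, head=3, tape[-4..4]=010011100 (head:        ^)

Answer: 3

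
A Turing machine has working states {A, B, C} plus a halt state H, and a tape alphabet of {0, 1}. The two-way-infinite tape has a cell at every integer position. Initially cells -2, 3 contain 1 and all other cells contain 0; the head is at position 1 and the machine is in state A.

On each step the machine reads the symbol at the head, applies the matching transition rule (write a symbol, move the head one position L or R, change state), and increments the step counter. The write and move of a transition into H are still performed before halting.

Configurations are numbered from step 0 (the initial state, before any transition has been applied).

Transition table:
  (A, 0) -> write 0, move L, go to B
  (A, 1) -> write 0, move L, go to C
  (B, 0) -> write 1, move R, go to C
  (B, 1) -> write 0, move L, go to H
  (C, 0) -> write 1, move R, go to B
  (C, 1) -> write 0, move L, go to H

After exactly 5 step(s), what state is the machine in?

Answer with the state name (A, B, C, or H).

Answer: H

Derivation:
Step 1: in state A at pos 1, read 0 -> (A,0)->write 0,move L,goto B. Now: state=B, head=0, tape[-3..4]=01000010 (head:    ^)
Step 2: in state B at pos 0, read 0 -> (B,0)->write 1,move R,goto C. Now: state=C, head=1, tape[-3..4]=01010010 (head:     ^)
Step 3: in state C at pos 1, read 0 -> (C,0)->write 1,move R,goto B. Now: state=B, head=2, tape[-3..4]=01011010 (head:      ^)
Step 4: in state B at pos 2, read 0 -> (B,0)->write 1,move R,goto C. Now: state=C, head=3, tape[-3..4]=01011110 (head:       ^)
Step 5: in state C at pos 3, read 1 -> (C,1)->write 0,move L,goto H. Now: state=H, head=2, tape[-3..4]=01011100 (head:      ^)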